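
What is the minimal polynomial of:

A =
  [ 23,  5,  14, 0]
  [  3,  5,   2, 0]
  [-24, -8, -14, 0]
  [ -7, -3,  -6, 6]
x^3 - 14*x^2 + 60*x - 72

The characteristic polynomial is χ_A(x) = (x - 6)^3*(x - 2), so the eigenvalues are known. The minimal polynomial is
  m_A(x) = Π_λ (x − λ)^{k_λ}
where k_λ is the size of the *largest* Jordan block for λ (equivalently, the smallest k with (A − λI)^k v = 0 for every generalised eigenvector v of λ).

  λ = 2: largest Jordan block has size 1, contributing (x − 2)
  λ = 6: largest Jordan block has size 2, contributing (x − 6)^2

So m_A(x) = (x - 6)^2*(x - 2) = x^3 - 14*x^2 + 60*x - 72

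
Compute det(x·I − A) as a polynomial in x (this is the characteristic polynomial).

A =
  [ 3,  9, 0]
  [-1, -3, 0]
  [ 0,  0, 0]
x^3

Expanding det(x·I − A) (e.g. by cofactor expansion or by noting that A is similar to its Jordan form J, which has the same characteristic polynomial as A) gives
  χ_A(x) = x^3
which factors as x^3. The eigenvalues (with algebraic multiplicities) are λ = 0 with multiplicity 3.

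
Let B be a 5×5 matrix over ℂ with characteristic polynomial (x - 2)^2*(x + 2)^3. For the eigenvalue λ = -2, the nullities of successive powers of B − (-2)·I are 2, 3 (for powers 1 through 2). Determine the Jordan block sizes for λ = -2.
Block sizes for λ = -2: [2, 1]

From the dimensions of kernels of powers, the number of Jordan blocks of size at least j is d_j − d_{j−1} where d_j = dim ker(N^j) (with d_0 = 0). Computing the differences gives [2, 1].
The number of blocks of size exactly k is (#blocks of size ≥ k) − (#blocks of size ≥ k + 1), so the partition is: 1 block(s) of size 1, 1 block(s) of size 2.
In nonincreasing order the block sizes are [2, 1].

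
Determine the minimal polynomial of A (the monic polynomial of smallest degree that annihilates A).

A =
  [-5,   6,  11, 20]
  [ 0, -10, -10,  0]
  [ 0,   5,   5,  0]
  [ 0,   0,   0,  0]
x^3 + 10*x^2 + 25*x

The characteristic polynomial is χ_A(x) = x^2*(x + 5)^2, so the eigenvalues are known. The minimal polynomial is
  m_A(x) = Π_λ (x − λ)^{k_λ}
where k_λ is the size of the *largest* Jordan block for λ (equivalently, the smallest k with (A − λI)^k v = 0 for every generalised eigenvector v of λ).

  λ = -5: largest Jordan block has size 2, contributing (x + 5)^2
  λ = 0: largest Jordan block has size 1, contributing (x − 0)

So m_A(x) = x*(x + 5)^2 = x^3 + 10*x^2 + 25*x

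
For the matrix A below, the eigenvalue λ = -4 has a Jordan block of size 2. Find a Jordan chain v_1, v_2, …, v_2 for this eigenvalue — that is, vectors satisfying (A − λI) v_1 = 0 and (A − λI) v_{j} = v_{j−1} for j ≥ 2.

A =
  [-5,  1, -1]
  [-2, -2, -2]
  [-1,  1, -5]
A Jordan chain for λ = -4 of length 2:
v_1 = (-1, -2, -1)ᵀ
v_2 = (1, 0, 0)ᵀ

Let N = A − (-4)·I. We want v_2 with N^2 v_2 = 0 but N^1 v_2 ≠ 0; then v_{j-1} := N · v_j for j = 2, …, 2.

Pick v_2 = (1, 0, 0)ᵀ.
Then v_1 = N · v_2 = (-1, -2, -1)ᵀ.

Sanity check: (A − (-4)·I) v_1 = (0, 0, 0)ᵀ = 0. ✓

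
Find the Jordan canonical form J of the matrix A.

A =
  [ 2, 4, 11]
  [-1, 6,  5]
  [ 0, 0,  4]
J_3(4)

The characteristic polynomial is
  det(x·I − A) = x^3 - 12*x^2 + 48*x - 64 = (x - 4)^3

Eigenvalues and multiplicities (the geometric multiplicity of λ is n − rank(A − λI), which equals the number of Jordan blocks for λ):
  λ = 4: algebraic multiplicity = 3, geometric multiplicity = 1

Determining the block sizes for each eigenvalue:
  λ = 4: one block (gm = 1), so the single block has size am = 3 → block sizes [3]

Assembling the blocks gives a Jordan form
J =
  [4, 1, 0]
  [0, 4, 1]
  [0, 0, 4]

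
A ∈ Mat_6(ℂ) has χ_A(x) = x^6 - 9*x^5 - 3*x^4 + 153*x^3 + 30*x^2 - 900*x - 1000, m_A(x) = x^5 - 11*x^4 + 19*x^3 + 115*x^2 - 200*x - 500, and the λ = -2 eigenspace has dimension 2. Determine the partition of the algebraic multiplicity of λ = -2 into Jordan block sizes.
Block sizes for λ = -2: [2, 1]

Step 1 — from the characteristic polynomial, algebraic multiplicity of λ = -2 is 3. From dim ker(A − (-2)·I) = 2, there are exactly 2 Jordan blocks for λ = -2.
Step 2 — from the minimal polynomial, the factor (x + 2)^2 tells us the largest block for λ = -2 has size 2.
Step 3 — with total size 3, 2 blocks, and largest block 2, the block sizes (in nonincreasing order) are [2, 1].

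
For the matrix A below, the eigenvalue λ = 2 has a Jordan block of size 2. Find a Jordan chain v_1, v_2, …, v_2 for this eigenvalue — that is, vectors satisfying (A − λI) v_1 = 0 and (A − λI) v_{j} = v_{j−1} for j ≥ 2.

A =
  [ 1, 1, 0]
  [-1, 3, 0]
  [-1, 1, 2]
A Jordan chain for λ = 2 of length 2:
v_1 = (-1, -1, -1)ᵀ
v_2 = (1, 0, 0)ᵀ

Let N = A − (2)·I. We want v_2 with N^2 v_2 = 0 but N^1 v_2 ≠ 0; then v_{j-1} := N · v_j for j = 2, …, 2.

Pick v_2 = (1, 0, 0)ᵀ.
Then v_1 = N · v_2 = (-1, -1, -1)ᵀ.

Sanity check: (A − (2)·I) v_1 = (0, 0, 0)ᵀ = 0. ✓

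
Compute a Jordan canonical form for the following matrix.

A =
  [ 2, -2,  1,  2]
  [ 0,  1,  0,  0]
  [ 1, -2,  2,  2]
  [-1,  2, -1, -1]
J_2(1) ⊕ J_1(1) ⊕ J_1(1)

The characteristic polynomial is
  det(x·I − A) = x^4 - 4*x^3 + 6*x^2 - 4*x + 1 = (x - 1)^4

Eigenvalues and multiplicities (the geometric multiplicity of λ is n − rank(A − λI), which equals the number of Jordan blocks for λ):
  λ = 1: algebraic multiplicity = 4, geometric multiplicity = 3

Determining the block sizes for each eigenvalue:
  λ = 1: 3 blocks summing to 4 forces exactly one block of size 2 and the rest size 1 → block sizes [2, 1, 1]

Assembling the blocks gives a Jordan form
J =
  [1, 1, 0, 0]
  [0, 1, 0, 0]
  [0, 0, 1, 0]
  [0, 0, 0, 1]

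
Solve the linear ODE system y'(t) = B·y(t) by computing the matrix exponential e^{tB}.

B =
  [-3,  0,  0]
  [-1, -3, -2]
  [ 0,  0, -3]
e^{tB} =
  [exp(-3*t), 0, 0]
  [-t*exp(-3*t), exp(-3*t), -2*t*exp(-3*t)]
  [0, 0, exp(-3*t)]

Strategy: write B = P · J · P⁻¹ where J is a Jordan canonical form, so e^{tB} = P · e^{tJ} · P⁻¹, and e^{tJ} can be computed block-by-block.

B has Jordan form
J =
  [-3,  1,  0]
  [ 0, -3,  0]
  [ 0,  0, -3]
(up to reordering of blocks).

Per-block formulas:
  For a 1×1 block at λ = -3: exp(t · [-3]) = [e^(-3t)].
  For a 2×2 Jordan block J_2(-3): exp(t · J_2(-3)) = e^(-3t)·(I + t·N), where N is the 2×2 nilpotent shift.

After assembling e^{tJ} and conjugating by P, we get:

e^{tB} =
  [exp(-3*t), 0, 0]
  [-t*exp(-3*t), exp(-3*t), -2*t*exp(-3*t)]
  [0, 0, exp(-3*t)]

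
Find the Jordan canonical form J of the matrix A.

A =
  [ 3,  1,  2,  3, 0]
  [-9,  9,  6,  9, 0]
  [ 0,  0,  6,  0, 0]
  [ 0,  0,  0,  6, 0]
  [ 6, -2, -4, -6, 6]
J_2(6) ⊕ J_1(6) ⊕ J_1(6) ⊕ J_1(6)

The characteristic polynomial is
  det(x·I − A) = x^5 - 30*x^4 + 360*x^3 - 2160*x^2 + 6480*x - 7776 = (x - 6)^5

Eigenvalues and multiplicities (the geometric multiplicity of λ is n − rank(A − λI), which equals the number of Jordan blocks for λ):
  λ = 6: algebraic multiplicity = 5, geometric multiplicity = 4

Determining the block sizes for each eigenvalue:
  λ = 6: 4 blocks summing to 5 forces exactly one block of size 2 and the rest size 1 → block sizes [2, 1, 1, 1]

Assembling the blocks gives a Jordan form
J =
  [6, 1, 0, 0, 0]
  [0, 6, 0, 0, 0]
  [0, 0, 6, 0, 0]
  [0, 0, 0, 6, 0]
  [0, 0, 0, 0, 6]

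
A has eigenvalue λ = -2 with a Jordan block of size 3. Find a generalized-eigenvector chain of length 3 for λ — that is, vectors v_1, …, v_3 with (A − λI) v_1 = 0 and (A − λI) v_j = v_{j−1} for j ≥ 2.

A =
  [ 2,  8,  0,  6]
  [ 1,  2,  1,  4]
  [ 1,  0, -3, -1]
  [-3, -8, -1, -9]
A Jordan chain for λ = -2 of length 3:
v_1 = (6, -3, 6, 0)ᵀ
v_2 = (4, 1, 1, -3)ᵀ
v_3 = (1, 0, 0, 0)ᵀ

Let N = A − (-2)·I. We want v_3 with N^3 v_3 = 0 but N^2 v_3 ≠ 0; then v_{j-1} := N · v_j for j = 3, …, 2.

Pick v_3 = (1, 0, 0, 0)ᵀ.
Then v_2 = N · v_3 = (4, 1, 1, -3)ᵀ.
Then v_1 = N · v_2 = (6, -3, 6, 0)ᵀ.

Sanity check: (A − (-2)·I) v_1 = (0, 0, 0, 0)ᵀ = 0. ✓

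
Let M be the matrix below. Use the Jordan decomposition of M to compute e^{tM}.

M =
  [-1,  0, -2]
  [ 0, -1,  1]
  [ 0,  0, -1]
e^{tM} =
  [exp(-t), 0, -2*t*exp(-t)]
  [0, exp(-t), t*exp(-t)]
  [0, 0, exp(-t)]

Strategy: write M = P · J · P⁻¹ where J is a Jordan canonical form, so e^{tM} = P · e^{tJ} · P⁻¹, and e^{tJ} can be computed block-by-block.

M has Jordan form
J =
  [-1,  1,  0]
  [ 0, -1,  0]
  [ 0,  0, -1]
(up to reordering of blocks).

Per-block formulas:
  For a 1×1 block at λ = -1: exp(t · [-1]) = [e^(-1t)].
  For a 2×2 Jordan block J_2(-1): exp(t · J_2(-1)) = e^(-1t)·(I + t·N), where N is the 2×2 nilpotent shift.

After assembling e^{tJ} and conjugating by P, we get:

e^{tM} =
  [exp(-t), 0, -2*t*exp(-t)]
  [0, exp(-t), t*exp(-t)]
  [0, 0, exp(-t)]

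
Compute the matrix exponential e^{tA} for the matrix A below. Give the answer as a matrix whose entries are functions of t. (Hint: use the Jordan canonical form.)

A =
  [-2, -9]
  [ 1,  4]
e^{tA} =
  [-3*t*exp(t) + exp(t), -9*t*exp(t)]
  [t*exp(t), 3*t*exp(t) + exp(t)]

Strategy: write A = P · J · P⁻¹ where J is a Jordan canonical form, so e^{tA} = P · e^{tJ} · P⁻¹, and e^{tJ} can be computed block-by-block.

A has Jordan form
J =
  [1, 1]
  [0, 1]
(up to reordering of blocks).

Per-block formulas:
  For a 2×2 Jordan block J_2(1): exp(t · J_2(1)) = e^(1t)·(I + t·N), where N is the 2×2 nilpotent shift.

After assembling e^{tJ} and conjugating by P, we get:

e^{tA} =
  [-3*t*exp(t) + exp(t), -9*t*exp(t)]
  [t*exp(t), 3*t*exp(t) + exp(t)]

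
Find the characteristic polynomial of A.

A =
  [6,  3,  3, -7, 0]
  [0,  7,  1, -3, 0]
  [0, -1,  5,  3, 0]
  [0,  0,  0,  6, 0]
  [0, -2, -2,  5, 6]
x^5 - 30*x^4 + 360*x^3 - 2160*x^2 + 6480*x - 7776

Expanding det(x·I − A) (e.g. by cofactor expansion or by noting that A is similar to its Jordan form J, which has the same characteristic polynomial as A) gives
  χ_A(x) = x^5 - 30*x^4 + 360*x^3 - 2160*x^2 + 6480*x - 7776
which factors as (x - 6)^5. The eigenvalues (with algebraic multiplicities) are λ = 6 with multiplicity 5.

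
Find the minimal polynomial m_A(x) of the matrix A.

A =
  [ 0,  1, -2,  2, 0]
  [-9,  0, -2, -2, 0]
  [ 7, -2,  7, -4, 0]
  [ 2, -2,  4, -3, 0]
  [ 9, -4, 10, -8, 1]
x^3 - 3*x^2 + 3*x - 1

The characteristic polynomial is χ_A(x) = (x - 1)^5, so the eigenvalues are known. The minimal polynomial is
  m_A(x) = Π_λ (x − λ)^{k_λ}
where k_λ is the size of the *largest* Jordan block for λ (equivalently, the smallest k with (A − λI)^k v = 0 for every generalised eigenvector v of λ).

  λ = 1: largest Jordan block has size 3, contributing (x − 1)^3

So m_A(x) = (x - 1)^3 = x^3 - 3*x^2 + 3*x - 1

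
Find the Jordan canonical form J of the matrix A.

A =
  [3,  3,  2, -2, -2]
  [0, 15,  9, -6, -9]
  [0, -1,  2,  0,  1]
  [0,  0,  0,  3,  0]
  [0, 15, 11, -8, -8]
J_3(3) ⊕ J_1(3) ⊕ J_1(3)

The characteristic polynomial is
  det(x·I − A) = x^5 - 15*x^4 + 90*x^3 - 270*x^2 + 405*x - 243 = (x - 3)^5

Eigenvalues and multiplicities (the geometric multiplicity of λ is n − rank(A − λI), which equals the number of Jordan blocks for λ):
  λ = 3: algebraic multiplicity = 5, geometric multiplicity = 3

Determining the block sizes for each eigenvalue:
  λ = 3: with am = 5 and gm = 3, the partition is not yet determined (e.g. several partitions of 5 into 3 parts exist). Let N = A − (3)·I. Computing rank(N^1) = 2, rank(N^2) = 1, rank(N^3) = 0; the number of blocks of size ≥ j is rank(N^{j−1}) − rank(N^j), giving [3, 1, 1]. So we have 1 block(s) of size 3, 2 block(s) of size 1 → block sizes [3, 1, 1]

Assembling the blocks gives a Jordan form
J =
  [3, 1, 0, 0, 0]
  [0, 3, 1, 0, 0]
  [0, 0, 3, 0, 0]
  [0, 0, 0, 3, 0]
  [0, 0, 0, 0, 3]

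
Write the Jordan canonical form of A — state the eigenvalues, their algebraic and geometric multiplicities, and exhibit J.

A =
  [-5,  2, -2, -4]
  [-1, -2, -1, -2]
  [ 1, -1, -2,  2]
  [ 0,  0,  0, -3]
J_2(-3) ⊕ J_1(-3) ⊕ J_1(-3)

The characteristic polynomial is
  det(x·I − A) = x^4 + 12*x^3 + 54*x^2 + 108*x + 81 = (x + 3)^4

Eigenvalues and multiplicities (the geometric multiplicity of λ is n − rank(A − λI), which equals the number of Jordan blocks for λ):
  λ = -3: algebraic multiplicity = 4, geometric multiplicity = 3

Determining the block sizes for each eigenvalue:
  λ = -3: 3 blocks summing to 4 forces exactly one block of size 2 and the rest size 1 → block sizes [2, 1, 1]

Assembling the blocks gives a Jordan form
J =
  [-3,  1,  0,  0]
  [ 0, -3,  0,  0]
  [ 0,  0, -3,  0]
  [ 0,  0,  0, -3]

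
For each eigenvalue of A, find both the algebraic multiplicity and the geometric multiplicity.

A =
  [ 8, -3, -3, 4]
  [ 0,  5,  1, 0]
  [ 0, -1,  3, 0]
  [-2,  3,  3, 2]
λ = 4: alg = 3, geom = 2; λ = 6: alg = 1, geom = 1

Step 1 — factor the characteristic polynomial to read off the algebraic multiplicities:
  χ_A(x) = (x - 6)*(x - 4)^3

Step 2 — compute geometric multiplicities via the rank-nullity identity g(λ) = n − rank(A − λI):
  rank(A − (4)·I) = 2, so dim ker(A − (4)·I) = n − 2 = 2
  rank(A − (6)·I) = 3, so dim ker(A − (6)·I) = n − 3 = 1

Summary:
  λ = 4: algebraic multiplicity = 3, geometric multiplicity = 2
  λ = 6: algebraic multiplicity = 1, geometric multiplicity = 1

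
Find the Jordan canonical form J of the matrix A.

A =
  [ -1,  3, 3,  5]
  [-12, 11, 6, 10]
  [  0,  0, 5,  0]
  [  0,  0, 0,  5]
J_2(5) ⊕ J_1(5) ⊕ J_1(5)

The characteristic polynomial is
  det(x·I − A) = x^4 - 20*x^3 + 150*x^2 - 500*x + 625 = (x - 5)^4

Eigenvalues and multiplicities (the geometric multiplicity of λ is n − rank(A − λI), which equals the number of Jordan blocks for λ):
  λ = 5: algebraic multiplicity = 4, geometric multiplicity = 3

Determining the block sizes for each eigenvalue:
  λ = 5: 3 blocks summing to 4 forces exactly one block of size 2 and the rest size 1 → block sizes [2, 1, 1]

Assembling the blocks gives a Jordan form
J =
  [5, 1, 0, 0]
  [0, 5, 0, 0]
  [0, 0, 5, 0]
  [0, 0, 0, 5]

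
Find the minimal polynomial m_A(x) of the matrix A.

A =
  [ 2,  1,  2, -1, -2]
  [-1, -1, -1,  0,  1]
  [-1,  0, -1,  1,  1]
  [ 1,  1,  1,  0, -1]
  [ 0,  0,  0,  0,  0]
x^2

The characteristic polynomial is χ_A(x) = x^5, so the eigenvalues are known. The minimal polynomial is
  m_A(x) = Π_λ (x − λ)^{k_λ}
where k_λ is the size of the *largest* Jordan block for λ (equivalently, the smallest k with (A − λI)^k v = 0 for every generalised eigenvector v of λ).

  λ = 0: largest Jordan block has size 2, contributing (x − 0)^2

So m_A(x) = x^2 = x^2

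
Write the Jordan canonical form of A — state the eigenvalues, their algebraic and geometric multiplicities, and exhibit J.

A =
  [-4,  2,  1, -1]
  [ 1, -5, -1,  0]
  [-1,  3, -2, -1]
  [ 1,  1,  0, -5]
J_2(-4) ⊕ J_2(-4)

The characteristic polynomial is
  det(x·I − A) = x^4 + 16*x^3 + 96*x^2 + 256*x + 256 = (x + 4)^4

Eigenvalues and multiplicities (the geometric multiplicity of λ is n − rank(A − λI), which equals the number of Jordan blocks for λ):
  λ = -4: algebraic multiplicity = 4, geometric multiplicity = 2

Determining the block sizes for each eigenvalue:
  λ = -4: with am = 4 and gm = 2, the partition is not yet determined (e.g. several partitions of 4 into 2 parts exist). Let N = A − (-4)·I. Computing rank(N^1) = 2, rank(N^2) = 0; the number of blocks of size ≥ j is rank(N^{j−1}) − rank(N^j), giving [2, 2]. So we have 2 block(s) of size 2 → block sizes [2, 2]

Assembling the blocks gives a Jordan form
J =
  [-4,  1,  0,  0]
  [ 0, -4,  0,  0]
  [ 0,  0, -4,  1]
  [ 0,  0,  0, -4]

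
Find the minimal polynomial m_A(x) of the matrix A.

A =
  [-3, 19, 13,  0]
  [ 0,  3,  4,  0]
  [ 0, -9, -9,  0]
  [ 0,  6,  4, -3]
x^3 + 9*x^2 + 27*x + 27

The characteristic polynomial is χ_A(x) = (x + 3)^4, so the eigenvalues are known. The minimal polynomial is
  m_A(x) = Π_λ (x − λ)^{k_λ}
where k_λ is the size of the *largest* Jordan block for λ (equivalently, the smallest k with (A − λI)^k v = 0 for every generalised eigenvector v of λ).

  λ = -3: largest Jordan block has size 3, contributing (x + 3)^3

So m_A(x) = (x + 3)^3 = x^3 + 9*x^2 + 27*x + 27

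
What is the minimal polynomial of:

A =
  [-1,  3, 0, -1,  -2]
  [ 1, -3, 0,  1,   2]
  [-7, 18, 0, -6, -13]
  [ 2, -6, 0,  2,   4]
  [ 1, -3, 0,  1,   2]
x^2

The characteristic polynomial is χ_A(x) = x^5, so the eigenvalues are known. The minimal polynomial is
  m_A(x) = Π_λ (x − λ)^{k_λ}
where k_λ is the size of the *largest* Jordan block for λ (equivalently, the smallest k with (A − λI)^k v = 0 for every generalised eigenvector v of λ).

  λ = 0: largest Jordan block has size 2, contributing (x − 0)^2

So m_A(x) = x^2 = x^2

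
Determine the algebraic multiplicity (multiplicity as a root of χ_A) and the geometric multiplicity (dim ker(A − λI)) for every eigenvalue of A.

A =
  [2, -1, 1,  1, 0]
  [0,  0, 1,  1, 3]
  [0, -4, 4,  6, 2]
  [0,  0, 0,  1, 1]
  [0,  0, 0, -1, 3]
λ = 2: alg = 5, geom = 2

Step 1 — factor the characteristic polynomial to read off the algebraic multiplicities:
  χ_A(x) = (x - 2)^5

Step 2 — compute geometric multiplicities via the rank-nullity identity g(λ) = n − rank(A − λI):
  rank(A − (2)·I) = 3, so dim ker(A − (2)·I) = n − 3 = 2

Summary:
  λ = 2: algebraic multiplicity = 5, geometric multiplicity = 2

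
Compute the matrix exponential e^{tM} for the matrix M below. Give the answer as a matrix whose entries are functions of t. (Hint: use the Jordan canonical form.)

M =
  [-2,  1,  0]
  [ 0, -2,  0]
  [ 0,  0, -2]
e^{tM} =
  [exp(-2*t), t*exp(-2*t), 0]
  [0, exp(-2*t), 0]
  [0, 0, exp(-2*t)]

Strategy: write M = P · J · P⁻¹ where J is a Jordan canonical form, so e^{tM} = P · e^{tJ} · P⁻¹, and e^{tJ} can be computed block-by-block.

M has Jordan form
J =
  [-2,  1,  0]
  [ 0, -2,  0]
  [ 0,  0, -2]
(up to reordering of blocks).

Per-block formulas:
  For a 2×2 Jordan block J_2(-2): exp(t · J_2(-2)) = e^(-2t)·(I + t·N), where N is the 2×2 nilpotent shift.
  For a 1×1 block at λ = -2: exp(t · [-2]) = [e^(-2t)].

After assembling e^{tJ} and conjugating by P, we get:

e^{tM} =
  [exp(-2*t), t*exp(-2*t), 0]
  [0, exp(-2*t), 0]
  [0, 0, exp(-2*t)]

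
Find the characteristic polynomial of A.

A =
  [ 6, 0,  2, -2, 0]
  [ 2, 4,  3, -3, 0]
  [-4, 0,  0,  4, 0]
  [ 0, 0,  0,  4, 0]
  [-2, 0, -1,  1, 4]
x^5 - 18*x^4 + 128*x^3 - 448*x^2 + 768*x - 512

Expanding det(x·I − A) (e.g. by cofactor expansion or by noting that A is similar to its Jordan form J, which has the same characteristic polynomial as A) gives
  χ_A(x) = x^5 - 18*x^4 + 128*x^3 - 448*x^2 + 768*x - 512
which factors as (x - 4)^4*(x - 2). The eigenvalues (with algebraic multiplicities) are λ = 2 with multiplicity 1, λ = 4 with multiplicity 4.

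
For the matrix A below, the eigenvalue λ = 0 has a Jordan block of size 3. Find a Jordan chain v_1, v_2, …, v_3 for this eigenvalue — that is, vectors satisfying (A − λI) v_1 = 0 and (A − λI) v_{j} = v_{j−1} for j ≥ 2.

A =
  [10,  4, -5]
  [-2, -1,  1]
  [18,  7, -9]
A Jordan chain for λ = 0 of length 3:
v_1 = (2, 0, 4)ᵀ
v_2 = (10, -2, 18)ᵀ
v_3 = (1, 0, 0)ᵀ

Let N = A − (0)·I. We want v_3 with N^3 v_3 = 0 but N^2 v_3 ≠ 0; then v_{j-1} := N · v_j for j = 3, …, 2.

Pick v_3 = (1, 0, 0)ᵀ.
Then v_2 = N · v_3 = (10, -2, 18)ᵀ.
Then v_1 = N · v_2 = (2, 0, 4)ᵀ.

Sanity check: (A − (0)·I) v_1 = (0, 0, 0)ᵀ = 0. ✓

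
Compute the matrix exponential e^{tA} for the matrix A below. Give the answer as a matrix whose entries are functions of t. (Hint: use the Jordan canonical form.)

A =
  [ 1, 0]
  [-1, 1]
e^{tA} =
  [exp(t), 0]
  [-t*exp(t), exp(t)]

Strategy: write A = P · J · P⁻¹ where J is a Jordan canonical form, so e^{tA} = P · e^{tJ} · P⁻¹, and e^{tJ} can be computed block-by-block.

A has Jordan form
J =
  [1, 1]
  [0, 1]
(up to reordering of blocks).

Per-block formulas:
  For a 2×2 Jordan block J_2(1): exp(t · J_2(1)) = e^(1t)·(I + t·N), where N is the 2×2 nilpotent shift.

After assembling e^{tJ} and conjugating by P, we get:

e^{tA} =
  [exp(t), 0]
  [-t*exp(t), exp(t)]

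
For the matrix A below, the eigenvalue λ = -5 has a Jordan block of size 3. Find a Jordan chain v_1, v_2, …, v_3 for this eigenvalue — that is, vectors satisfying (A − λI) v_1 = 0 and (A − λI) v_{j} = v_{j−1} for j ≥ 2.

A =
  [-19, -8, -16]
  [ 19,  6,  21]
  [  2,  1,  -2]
A Jordan chain for λ = -5 of length 3:
v_1 = (12, -15, -3)ᵀ
v_2 = (-14, 19, 2)ᵀ
v_3 = (1, 0, 0)ᵀ

Let N = A − (-5)·I. We want v_3 with N^3 v_3 = 0 but N^2 v_3 ≠ 0; then v_{j-1} := N · v_j for j = 3, …, 2.

Pick v_3 = (1, 0, 0)ᵀ.
Then v_2 = N · v_3 = (-14, 19, 2)ᵀ.
Then v_1 = N · v_2 = (12, -15, -3)ᵀ.

Sanity check: (A − (-5)·I) v_1 = (0, 0, 0)ᵀ = 0. ✓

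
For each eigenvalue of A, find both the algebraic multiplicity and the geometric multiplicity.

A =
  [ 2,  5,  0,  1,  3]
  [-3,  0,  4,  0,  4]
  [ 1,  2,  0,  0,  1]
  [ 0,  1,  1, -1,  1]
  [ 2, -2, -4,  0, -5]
λ = -1: alg = 4, geom = 2; λ = 0: alg = 1, geom = 1

Step 1 — factor the characteristic polynomial to read off the algebraic multiplicities:
  χ_A(x) = x*(x + 1)^4

Step 2 — compute geometric multiplicities via the rank-nullity identity g(λ) = n − rank(A − λI):
  rank(A − (-1)·I) = 3, so dim ker(A − (-1)·I) = n − 3 = 2
  rank(A − (0)·I) = 4, so dim ker(A − (0)·I) = n − 4 = 1

Summary:
  λ = -1: algebraic multiplicity = 4, geometric multiplicity = 2
  λ = 0: algebraic multiplicity = 1, geometric multiplicity = 1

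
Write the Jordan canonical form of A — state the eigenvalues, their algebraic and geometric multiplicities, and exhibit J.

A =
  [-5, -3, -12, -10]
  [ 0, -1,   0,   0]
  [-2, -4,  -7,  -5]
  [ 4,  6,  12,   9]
J_2(-1) ⊕ J_2(-1)

The characteristic polynomial is
  det(x·I − A) = x^4 + 4*x^3 + 6*x^2 + 4*x + 1 = (x + 1)^4

Eigenvalues and multiplicities (the geometric multiplicity of λ is n − rank(A − λI), which equals the number of Jordan blocks for λ):
  λ = -1: algebraic multiplicity = 4, geometric multiplicity = 2

Determining the block sizes for each eigenvalue:
  λ = -1: with am = 4 and gm = 2, the partition is not yet determined (e.g. several partitions of 4 into 2 parts exist). Let N = A − (-1)·I. Computing rank(N^1) = 2, rank(N^2) = 0; the number of blocks of size ≥ j is rank(N^{j−1}) − rank(N^j), giving [2, 2]. So we have 2 block(s) of size 2 → block sizes [2, 2]

Assembling the blocks gives a Jordan form
J =
  [-1,  1,  0,  0]
  [ 0, -1,  0,  0]
  [ 0,  0, -1,  1]
  [ 0,  0,  0, -1]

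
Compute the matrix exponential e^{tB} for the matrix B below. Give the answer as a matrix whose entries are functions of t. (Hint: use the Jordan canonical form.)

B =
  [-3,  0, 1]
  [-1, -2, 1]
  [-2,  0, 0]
e^{tB} =
  [-exp(-t) + 2*exp(-2*t), 0, exp(-t) - exp(-2*t)]
  [-exp(-t) + exp(-2*t), exp(-2*t), exp(-t) - exp(-2*t)]
  [-2*exp(-t) + 2*exp(-2*t), 0, 2*exp(-t) - exp(-2*t)]

Strategy: write B = P · J · P⁻¹ where J is a Jordan canonical form, so e^{tB} = P · e^{tJ} · P⁻¹, and e^{tJ} can be computed block-by-block.

B has Jordan form
J =
  [-2,  0,  0]
  [ 0, -2,  0]
  [ 0,  0, -1]
(up to reordering of blocks).

Per-block formulas:
  For a 1×1 block at λ = -1: exp(t · [-1]) = [e^(-1t)].
  For a 1×1 block at λ = -2: exp(t · [-2]) = [e^(-2t)].

After assembling e^{tJ} and conjugating by P, we get:

e^{tB} =
  [-exp(-t) + 2*exp(-2*t), 0, exp(-t) - exp(-2*t)]
  [-exp(-t) + exp(-2*t), exp(-2*t), exp(-t) - exp(-2*t)]
  [-2*exp(-t) + 2*exp(-2*t), 0, 2*exp(-t) - exp(-2*t)]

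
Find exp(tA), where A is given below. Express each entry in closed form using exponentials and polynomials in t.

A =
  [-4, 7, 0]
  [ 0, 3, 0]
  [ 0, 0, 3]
e^{tA} =
  [exp(-4*t), exp(3*t) - exp(-4*t), 0]
  [0, exp(3*t), 0]
  [0, 0, exp(3*t)]

Strategy: write A = P · J · P⁻¹ where J is a Jordan canonical form, so e^{tA} = P · e^{tJ} · P⁻¹, and e^{tJ} can be computed block-by-block.

A has Jordan form
J =
  [-4, 0, 0]
  [ 0, 3, 0]
  [ 0, 0, 3]
(up to reordering of blocks).

Per-block formulas:
  For a 1×1 block at λ = -4: exp(t · [-4]) = [e^(-4t)].
  For a 1×1 block at λ = 3: exp(t · [3]) = [e^(3t)].

After assembling e^{tJ} and conjugating by P, we get:

e^{tA} =
  [exp(-4*t), exp(3*t) - exp(-4*t), 0]
  [0, exp(3*t), 0]
  [0, 0, exp(3*t)]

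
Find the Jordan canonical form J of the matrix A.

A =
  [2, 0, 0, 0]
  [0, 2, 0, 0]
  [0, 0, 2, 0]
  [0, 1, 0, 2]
J_2(2) ⊕ J_1(2) ⊕ J_1(2)

The characteristic polynomial is
  det(x·I − A) = x^4 - 8*x^3 + 24*x^2 - 32*x + 16 = (x - 2)^4

Eigenvalues and multiplicities (the geometric multiplicity of λ is n − rank(A − λI), which equals the number of Jordan blocks for λ):
  λ = 2: algebraic multiplicity = 4, geometric multiplicity = 3

Determining the block sizes for each eigenvalue:
  λ = 2: 3 blocks summing to 4 forces exactly one block of size 2 and the rest size 1 → block sizes [2, 1, 1]

Assembling the blocks gives a Jordan form
J =
  [2, 1, 0, 0]
  [0, 2, 0, 0]
  [0, 0, 2, 0]
  [0, 0, 0, 2]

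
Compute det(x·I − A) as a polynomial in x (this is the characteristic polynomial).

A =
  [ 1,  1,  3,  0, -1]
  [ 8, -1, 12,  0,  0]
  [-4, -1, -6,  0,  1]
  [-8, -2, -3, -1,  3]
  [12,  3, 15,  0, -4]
x^5 + 11*x^4 + 46*x^3 + 90*x^2 + 81*x + 27

Expanding det(x·I − A) (e.g. by cofactor expansion or by noting that A is similar to its Jordan form J, which has the same characteristic polynomial as A) gives
  χ_A(x) = x^5 + 11*x^4 + 46*x^3 + 90*x^2 + 81*x + 27
which factors as (x + 1)^2*(x + 3)^3. The eigenvalues (with algebraic multiplicities) are λ = -3 with multiplicity 3, λ = -1 with multiplicity 2.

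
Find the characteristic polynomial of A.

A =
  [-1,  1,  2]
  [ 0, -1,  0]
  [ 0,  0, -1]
x^3 + 3*x^2 + 3*x + 1

Expanding det(x·I − A) (e.g. by cofactor expansion or by noting that A is similar to its Jordan form J, which has the same characteristic polynomial as A) gives
  χ_A(x) = x^3 + 3*x^2 + 3*x + 1
which factors as (x + 1)^3. The eigenvalues (with algebraic multiplicities) are λ = -1 with multiplicity 3.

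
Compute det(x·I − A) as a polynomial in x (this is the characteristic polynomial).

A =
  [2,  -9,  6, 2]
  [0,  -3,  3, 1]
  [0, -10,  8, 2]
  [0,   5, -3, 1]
x^4 - 8*x^3 + 24*x^2 - 32*x + 16

Expanding det(x·I − A) (e.g. by cofactor expansion or by noting that A is similar to its Jordan form J, which has the same characteristic polynomial as A) gives
  χ_A(x) = x^4 - 8*x^3 + 24*x^2 - 32*x + 16
which factors as (x - 2)^4. The eigenvalues (with algebraic multiplicities) are λ = 2 with multiplicity 4.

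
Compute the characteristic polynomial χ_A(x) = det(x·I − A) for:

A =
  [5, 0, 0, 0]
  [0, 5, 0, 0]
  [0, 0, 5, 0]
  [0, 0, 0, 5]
x^4 - 20*x^3 + 150*x^2 - 500*x + 625

Expanding det(x·I − A) (e.g. by cofactor expansion or by noting that A is similar to its Jordan form J, which has the same characteristic polynomial as A) gives
  χ_A(x) = x^4 - 20*x^3 + 150*x^2 - 500*x + 625
which factors as (x - 5)^4. The eigenvalues (with algebraic multiplicities) are λ = 5 with multiplicity 4.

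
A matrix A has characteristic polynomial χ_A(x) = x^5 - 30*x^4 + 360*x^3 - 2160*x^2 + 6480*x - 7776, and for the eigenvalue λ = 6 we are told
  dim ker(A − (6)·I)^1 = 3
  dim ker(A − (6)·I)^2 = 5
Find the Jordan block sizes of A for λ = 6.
Block sizes for λ = 6: [2, 2, 1]

From the dimensions of kernels of powers, the number of Jordan blocks of size at least j is d_j − d_{j−1} where d_j = dim ker(N^j) (with d_0 = 0). Computing the differences gives [3, 2].
The number of blocks of size exactly k is (#blocks of size ≥ k) − (#blocks of size ≥ k + 1), so the partition is: 1 block(s) of size 1, 2 block(s) of size 2.
In nonincreasing order the block sizes are [2, 2, 1].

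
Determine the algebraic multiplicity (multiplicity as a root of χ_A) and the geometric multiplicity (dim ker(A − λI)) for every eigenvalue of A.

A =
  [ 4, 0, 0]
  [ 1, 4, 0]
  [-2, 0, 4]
λ = 4: alg = 3, geom = 2

Step 1 — factor the characteristic polynomial to read off the algebraic multiplicities:
  χ_A(x) = (x - 4)^3

Step 2 — compute geometric multiplicities via the rank-nullity identity g(λ) = n − rank(A − λI):
  rank(A − (4)·I) = 1, so dim ker(A − (4)·I) = n − 1 = 2

Summary:
  λ = 4: algebraic multiplicity = 3, geometric multiplicity = 2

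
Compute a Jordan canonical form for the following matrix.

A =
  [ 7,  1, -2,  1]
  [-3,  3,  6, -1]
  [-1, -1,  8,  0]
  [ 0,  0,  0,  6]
J_2(6) ⊕ J_2(6)

The characteristic polynomial is
  det(x·I − A) = x^4 - 24*x^3 + 216*x^2 - 864*x + 1296 = (x - 6)^4

Eigenvalues and multiplicities (the geometric multiplicity of λ is n − rank(A − λI), which equals the number of Jordan blocks for λ):
  λ = 6: algebraic multiplicity = 4, geometric multiplicity = 2

Determining the block sizes for each eigenvalue:
  λ = 6: with am = 4 and gm = 2, the partition is not yet determined (e.g. several partitions of 4 into 2 parts exist). Let N = A − (6)·I. Computing rank(N^1) = 2, rank(N^2) = 0; the number of blocks of size ≥ j is rank(N^{j−1}) − rank(N^j), giving [2, 2]. So we have 2 block(s) of size 2 → block sizes [2, 2]

Assembling the blocks gives a Jordan form
J =
  [6, 1, 0, 0]
  [0, 6, 0, 0]
  [0, 0, 6, 1]
  [0, 0, 0, 6]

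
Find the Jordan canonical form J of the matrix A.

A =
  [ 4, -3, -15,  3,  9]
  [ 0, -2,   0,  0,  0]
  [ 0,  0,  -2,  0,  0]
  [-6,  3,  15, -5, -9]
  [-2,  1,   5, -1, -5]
J_2(-2) ⊕ J_1(-2) ⊕ J_1(-2) ⊕ J_1(-2)

The characteristic polynomial is
  det(x·I − A) = x^5 + 10*x^4 + 40*x^3 + 80*x^2 + 80*x + 32 = (x + 2)^5

Eigenvalues and multiplicities (the geometric multiplicity of λ is n − rank(A − λI), which equals the number of Jordan blocks for λ):
  λ = -2: algebraic multiplicity = 5, geometric multiplicity = 4

Determining the block sizes for each eigenvalue:
  λ = -2: 4 blocks summing to 5 forces exactly one block of size 2 and the rest size 1 → block sizes [2, 1, 1, 1]

Assembling the blocks gives a Jordan form
J =
  [-2,  1,  0,  0,  0]
  [ 0, -2,  0,  0,  0]
  [ 0,  0, -2,  0,  0]
  [ 0,  0,  0, -2,  0]
  [ 0,  0,  0,  0, -2]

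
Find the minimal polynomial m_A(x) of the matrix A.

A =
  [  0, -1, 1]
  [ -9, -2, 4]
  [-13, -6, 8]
x^3 - 6*x^2 + 12*x - 8

The characteristic polynomial is χ_A(x) = (x - 2)^3, so the eigenvalues are known. The minimal polynomial is
  m_A(x) = Π_λ (x − λ)^{k_λ}
where k_λ is the size of the *largest* Jordan block for λ (equivalently, the smallest k with (A − λI)^k v = 0 for every generalised eigenvector v of λ).

  λ = 2: largest Jordan block has size 3, contributing (x − 2)^3

So m_A(x) = (x - 2)^3 = x^3 - 6*x^2 + 12*x - 8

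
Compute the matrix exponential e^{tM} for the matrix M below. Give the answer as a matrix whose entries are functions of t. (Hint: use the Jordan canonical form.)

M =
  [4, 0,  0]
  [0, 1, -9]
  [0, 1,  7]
e^{tM} =
  [exp(4*t), 0, 0]
  [0, -3*t*exp(4*t) + exp(4*t), -9*t*exp(4*t)]
  [0, t*exp(4*t), 3*t*exp(4*t) + exp(4*t)]

Strategy: write M = P · J · P⁻¹ where J is a Jordan canonical form, so e^{tM} = P · e^{tJ} · P⁻¹, and e^{tJ} can be computed block-by-block.

M has Jordan form
J =
  [4, 1, 0]
  [0, 4, 0]
  [0, 0, 4]
(up to reordering of blocks).

Per-block formulas:
  For a 1×1 block at λ = 4: exp(t · [4]) = [e^(4t)].
  For a 2×2 Jordan block J_2(4): exp(t · J_2(4)) = e^(4t)·(I + t·N), where N is the 2×2 nilpotent shift.

After assembling e^{tJ} and conjugating by P, we get:

e^{tM} =
  [exp(4*t), 0, 0]
  [0, -3*t*exp(4*t) + exp(4*t), -9*t*exp(4*t)]
  [0, t*exp(4*t), 3*t*exp(4*t) + exp(4*t)]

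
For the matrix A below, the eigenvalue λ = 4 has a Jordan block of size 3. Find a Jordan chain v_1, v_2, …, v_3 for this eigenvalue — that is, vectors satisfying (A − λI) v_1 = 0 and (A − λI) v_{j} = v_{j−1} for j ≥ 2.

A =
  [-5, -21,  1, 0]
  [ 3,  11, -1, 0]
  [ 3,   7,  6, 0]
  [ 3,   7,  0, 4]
A Jordan chain for λ = 4 of length 3:
v_1 = (21, -9, 0, -6)ᵀ
v_2 = (-9, 3, 3, 3)ᵀ
v_3 = (1, 0, 0, 0)ᵀ

Let N = A − (4)·I. We want v_3 with N^3 v_3 = 0 but N^2 v_3 ≠ 0; then v_{j-1} := N · v_j for j = 3, …, 2.

Pick v_3 = (1, 0, 0, 0)ᵀ.
Then v_2 = N · v_3 = (-9, 3, 3, 3)ᵀ.
Then v_1 = N · v_2 = (21, -9, 0, -6)ᵀ.

Sanity check: (A − (4)·I) v_1 = (0, 0, 0, 0)ᵀ = 0. ✓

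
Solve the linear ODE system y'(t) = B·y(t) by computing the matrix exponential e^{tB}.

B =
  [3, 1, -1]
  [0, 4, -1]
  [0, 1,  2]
e^{tB} =
  [exp(3*t), t*exp(3*t), -t*exp(3*t)]
  [0, t*exp(3*t) + exp(3*t), -t*exp(3*t)]
  [0, t*exp(3*t), -t*exp(3*t) + exp(3*t)]

Strategy: write B = P · J · P⁻¹ where J is a Jordan canonical form, so e^{tB} = P · e^{tJ} · P⁻¹, and e^{tJ} can be computed block-by-block.

B has Jordan form
J =
  [3, 1, 0]
  [0, 3, 0]
  [0, 0, 3]
(up to reordering of blocks).

Per-block formulas:
  For a 1×1 block at λ = 3: exp(t · [3]) = [e^(3t)].
  For a 2×2 Jordan block J_2(3): exp(t · J_2(3)) = e^(3t)·(I + t·N), where N is the 2×2 nilpotent shift.

After assembling e^{tJ} and conjugating by P, we get:

e^{tB} =
  [exp(3*t), t*exp(3*t), -t*exp(3*t)]
  [0, t*exp(3*t) + exp(3*t), -t*exp(3*t)]
  [0, t*exp(3*t), -t*exp(3*t) + exp(3*t)]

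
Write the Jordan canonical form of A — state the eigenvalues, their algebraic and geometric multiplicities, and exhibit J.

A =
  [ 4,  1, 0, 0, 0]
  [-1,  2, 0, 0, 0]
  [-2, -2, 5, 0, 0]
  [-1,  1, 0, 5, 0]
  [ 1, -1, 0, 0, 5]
J_2(3) ⊕ J_1(5) ⊕ J_1(5) ⊕ J_1(5)

The characteristic polynomial is
  det(x·I − A) = x^5 - 21*x^4 + 174*x^3 - 710*x^2 + 1425*x - 1125 = (x - 5)^3*(x - 3)^2

Eigenvalues and multiplicities (the geometric multiplicity of λ is n − rank(A − λI), which equals the number of Jordan blocks for λ):
  λ = 3: algebraic multiplicity = 2, geometric multiplicity = 1
  λ = 5: algebraic multiplicity = 3, geometric multiplicity = 3

Determining the block sizes for each eigenvalue:
  λ = 3: one block (gm = 1), so the single block has size am = 2 → block sizes [2]
  λ = 5: gm = am = 3, so every block has size 1 → block sizes [1, 1, 1]

Assembling the blocks gives a Jordan form
J =
  [3, 1, 0, 0, 0]
  [0, 3, 0, 0, 0]
  [0, 0, 5, 0, 0]
  [0, 0, 0, 5, 0]
  [0, 0, 0, 0, 5]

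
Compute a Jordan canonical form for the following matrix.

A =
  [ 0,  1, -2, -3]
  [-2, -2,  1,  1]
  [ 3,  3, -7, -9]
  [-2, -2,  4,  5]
J_3(-1) ⊕ J_1(-1)

The characteristic polynomial is
  det(x·I − A) = x^4 + 4*x^3 + 6*x^2 + 4*x + 1 = (x + 1)^4

Eigenvalues and multiplicities (the geometric multiplicity of λ is n − rank(A − λI), which equals the number of Jordan blocks for λ):
  λ = -1: algebraic multiplicity = 4, geometric multiplicity = 2

Determining the block sizes for each eigenvalue:
  λ = -1: with am = 4 and gm = 2, the partition is not yet determined (e.g. several partitions of 4 into 2 parts exist). Let N = A − (-1)·I. Computing rank(N^1) = 2, rank(N^2) = 1, rank(N^3) = 0; the number of blocks of size ≥ j is rank(N^{j−1}) − rank(N^j), giving [2, 1, 1]. So we have 1 block(s) of size 3, 1 block(s) of size 1 → block sizes [3, 1]

Assembling the blocks gives a Jordan form
J =
  [-1,  1,  0,  0]
  [ 0, -1,  1,  0]
  [ 0,  0, -1,  0]
  [ 0,  0,  0, -1]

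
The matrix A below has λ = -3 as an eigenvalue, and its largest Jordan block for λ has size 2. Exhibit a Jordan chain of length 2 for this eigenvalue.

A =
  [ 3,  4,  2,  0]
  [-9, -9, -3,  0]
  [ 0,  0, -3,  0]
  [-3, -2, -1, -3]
A Jordan chain for λ = -3 of length 2:
v_1 = (6, -9, 0, -3)ᵀ
v_2 = (1, 0, 0, 0)ᵀ

Let N = A − (-3)·I. We want v_2 with N^2 v_2 = 0 but N^1 v_2 ≠ 0; then v_{j-1} := N · v_j for j = 2, …, 2.

Pick v_2 = (1, 0, 0, 0)ᵀ.
Then v_1 = N · v_2 = (6, -9, 0, -3)ᵀ.

Sanity check: (A − (-3)·I) v_1 = (0, 0, 0, 0)ᵀ = 0. ✓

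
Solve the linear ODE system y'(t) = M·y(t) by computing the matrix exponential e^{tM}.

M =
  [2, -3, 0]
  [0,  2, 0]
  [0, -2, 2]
e^{tM} =
  [exp(2*t), -3*t*exp(2*t), 0]
  [0, exp(2*t), 0]
  [0, -2*t*exp(2*t), exp(2*t)]

Strategy: write M = P · J · P⁻¹ where J is a Jordan canonical form, so e^{tM} = P · e^{tJ} · P⁻¹, and e^{tJ} can be computed block-by-block.

M has Jordan form
J =
  [2, 1, 0]
  [0, 2, 0]
  [0, 0, 2]
(up to reordering of blocks).

Per-block formulas:
  For a 1×1 block at λ = 2: exp(t · [2]) = [e^(2t)].
  For a 2×2 Jordan block J_2(2): exp(t · J_2(2)) = e^(2t)·(I + t·N), where N is the 2×2 nilpotent shift.

After assembling e^{tJ} and conjugating by P, we get:

e^{tM} =
  [exp(2*t), -3*t*exp(2*t), 0]
  [0, exp(2*t), 0]
  [0, -2*t*exp(2*t), exp(2*t)]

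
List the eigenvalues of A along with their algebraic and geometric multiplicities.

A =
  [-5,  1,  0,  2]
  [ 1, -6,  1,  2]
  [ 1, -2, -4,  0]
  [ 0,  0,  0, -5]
λ = -5: alg = 4, geom = 2

Step 1 — factor the characteristic polynomial to read off the algebraic multiplicities:
  χ_A(x) = (x + 5)^4

Step 2 — compute geometric multiplicities via the rank-nullity identity g(λ) = n − rank(A − λI):
  rank(A − (-5)·I) = 2, so dim ker(A − (-5)·I) = n − 2 = 2

Summary:
  λ = -5: algebraic multiplicity = 4, geometric multiplicity = 2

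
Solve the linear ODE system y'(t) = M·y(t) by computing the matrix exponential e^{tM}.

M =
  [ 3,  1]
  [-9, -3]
e^{tM} =
  [3*t + 1, t]
  [-9*t, 1 - 3*t]

Strategy: write M = P · J · P⁻¹ where J is a Jordan canonical form, so e^{tM} = P · e^{tJ} · P⁻¹, and e^{tJ} can be computed block-by-block.

M has Jordan form
J =
  [0, 1]
  [0, 0]
(up to reordering of blocks).

Per-block formulas:
  For a 2×2 Jordan block J_2(0): exp(t · J_2(0)) = e^(0t)·(I + t·N), where N is the 2×2 nilpotent shift.

After assembling e^{tJ} and conjugating by P, we get:

e^{tM} =
  [3*t + 1, t]
  [-9*t, 1 - 3*t]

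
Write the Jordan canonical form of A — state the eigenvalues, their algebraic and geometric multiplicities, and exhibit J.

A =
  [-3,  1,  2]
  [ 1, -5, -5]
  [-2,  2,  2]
J_3(-2)

The characteristic polynomial is
  det(x·I − A) = x^3 + 6*x^2 + 12*x + 8 = (x + 2)^3

Eigenvalues and multiplicities (the geometric multiplicity of λ is n − rank(A − λI), which equals the number of Jordan blocks for λ):
  λ = -2: algebraic multiplicity = 3, geometric multiplicity = 1

Determining the block sizes for each eigenvalue:
  λ = -2: one block (gm = 1), so the single block has size am = 3 → block sizes [3]

Assembling the blocks gives a Jordan form
J =
  [-2,  1,  0]
  [ 0, -2,  1]
  [ 0,  0, -2]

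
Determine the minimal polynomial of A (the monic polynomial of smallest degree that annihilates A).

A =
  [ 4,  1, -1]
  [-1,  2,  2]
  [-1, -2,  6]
x^3 - 12*x^2 + 48*x - 64

The characteristic polynomial is χ_A(x) = (x - 4)^3, so the eigenvalues are known. The minimal polynomial is
  m_A(x) = Π_λ (x − λ)^{k_λ}
where k_λ is the size of the *largest* Jordan block for λ (equivalently, the smallest k with (A − λI)^k v = 0 for every generalised eigenvector v of λ).

  λ = 4: largest Jordan block has size 3, contributing (x − 4)^3

So m_A(x) = (x - 4)^3 = x^3 - 12*x^2 + 48*x - 64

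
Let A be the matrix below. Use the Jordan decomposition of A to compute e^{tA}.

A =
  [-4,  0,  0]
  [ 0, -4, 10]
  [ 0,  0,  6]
e^{tA} =
  [exp(-4*t), 0, 0]
  [0, exp(-4*t), exp(6*t) - exp(-4*t)]
  [0, 0, exp(6*t)]

Strategy: write A = P · J · P⁻¹ where J is a Jordan canonical form, so e^{tA} = P · e^{tJ} · P⁻¹, and e^{tJ} can be computed block-by-block.

A has Jordan form
J =
  [-4,  0, 0]
  [ 0, -4, 0]
  [ 0,  0, 6]
(up to reordering of blocks).

Per-block formulas:
  For a 1×1 block at λ = -4: exp(t · [-4]) = [e^(-4t)].
  For a 1×1 block at λ = 6: exp(t · [6]) = [e^(6t)].

After assembling e^{tJ} and conjugating by P, we get:

e^{tA} =
  [exp(-4*t), 0, 0]
  [0, exp(-4*t), exp(6*t) - exp(-4*t)]
  [0, 0, exp(6*t)]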